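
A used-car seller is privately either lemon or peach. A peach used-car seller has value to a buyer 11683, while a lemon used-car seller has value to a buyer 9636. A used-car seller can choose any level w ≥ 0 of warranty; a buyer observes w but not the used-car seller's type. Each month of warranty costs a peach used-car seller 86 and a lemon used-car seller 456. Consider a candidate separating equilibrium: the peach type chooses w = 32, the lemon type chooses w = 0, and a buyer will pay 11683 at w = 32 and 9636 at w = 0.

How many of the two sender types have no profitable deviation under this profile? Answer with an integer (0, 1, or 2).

1

Lemon type: stay at 0 → 9636; mimic → 11683 − 456 × 32 = -2909. IC holds (9636 ≥ -2909).
Peach type: signal → 11683 − 86 × 32 = 8931; deviate to 0 → 9636. IC fails (8931 < 9636).
1 of 2 constraints hold, so this profile is not an equilibrium.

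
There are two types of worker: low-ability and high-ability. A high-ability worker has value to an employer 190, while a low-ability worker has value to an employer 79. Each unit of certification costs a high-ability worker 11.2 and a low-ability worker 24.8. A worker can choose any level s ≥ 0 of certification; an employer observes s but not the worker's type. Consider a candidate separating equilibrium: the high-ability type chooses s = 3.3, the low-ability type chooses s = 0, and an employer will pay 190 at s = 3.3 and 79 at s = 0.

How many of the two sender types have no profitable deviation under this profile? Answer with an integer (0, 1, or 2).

High-ability type: signal → 190 − 11.2 × 3.3 = 153.04; deviate to 0 → 79. IC holds (153.04 ≥ 79).
Low-ability type: stay at 0 → 79; mimic → 190 − 24.8 × 3.3 = 108.16. IC fails (79 < 108.16).
1 of 2 constraints hold, so this profile is not an equilibrium.

1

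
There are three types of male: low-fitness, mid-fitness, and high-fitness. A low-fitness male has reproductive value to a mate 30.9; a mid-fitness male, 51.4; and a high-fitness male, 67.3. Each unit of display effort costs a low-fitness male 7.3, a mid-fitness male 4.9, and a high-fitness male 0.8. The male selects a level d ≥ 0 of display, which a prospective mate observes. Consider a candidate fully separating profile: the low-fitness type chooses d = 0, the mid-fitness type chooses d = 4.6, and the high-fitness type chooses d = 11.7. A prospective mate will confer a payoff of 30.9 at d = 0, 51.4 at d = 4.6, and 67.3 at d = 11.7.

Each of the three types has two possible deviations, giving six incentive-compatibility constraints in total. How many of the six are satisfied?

5

High-fitness (own payoff 67.3 − 0.8×11.7 = 57.94): to d=0 gives 30.9 → no gain ✓; to d=4.6 gives 51.4 − 0.8×4.6 = 47.72 → no gain ✓.
Low-fitness (own payoff 30.9): to d=4.6 gives 51.4 − 7.3×4.6 = 17.82 → no gain ✓; to d=11.7 gives 67.3 − 7.3×11.7 = -18.11 → no gain ✓.
Mid-fitness (own payoff 51.4 − 4.9×4.6 = 28.86): to d=0 gives 30.9 → profitable ✗; to d=11.7 gives 67.3 − 4.9×11.7 = 9.97 → no gain ✓.
5 of the 6 constraints hold; not an equilibrium.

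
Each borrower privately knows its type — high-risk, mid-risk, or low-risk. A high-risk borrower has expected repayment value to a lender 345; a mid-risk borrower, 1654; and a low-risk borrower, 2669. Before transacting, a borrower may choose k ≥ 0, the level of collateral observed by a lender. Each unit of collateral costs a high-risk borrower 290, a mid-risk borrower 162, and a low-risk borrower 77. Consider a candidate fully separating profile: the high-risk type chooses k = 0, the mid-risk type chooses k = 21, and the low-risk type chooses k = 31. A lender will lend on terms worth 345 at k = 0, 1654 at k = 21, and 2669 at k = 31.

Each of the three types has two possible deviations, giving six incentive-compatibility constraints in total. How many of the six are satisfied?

Mid-risk (own payoff 1654 − 162×21 = -1748): to k=0 gives 345 → profitable ✗; to k=31 gives 2669 − 162×31 = -2353 → no gain ✓.
Low-risk (own payoff 2669 − 77×31 = 282): to k=0 gives 345 → profitable ✗; to k=21 gives 1654 − 77×21 = 37 → no gain ✓.
High-risk (own payoff 345): to k=21 gives 1654 − 290×21 = -4436 → no gain ✓; to k=31 gives 2669 − 290×31 = -6321 → no gain ✓.
4 of the 6 constraints hold; not an equilibrium.

4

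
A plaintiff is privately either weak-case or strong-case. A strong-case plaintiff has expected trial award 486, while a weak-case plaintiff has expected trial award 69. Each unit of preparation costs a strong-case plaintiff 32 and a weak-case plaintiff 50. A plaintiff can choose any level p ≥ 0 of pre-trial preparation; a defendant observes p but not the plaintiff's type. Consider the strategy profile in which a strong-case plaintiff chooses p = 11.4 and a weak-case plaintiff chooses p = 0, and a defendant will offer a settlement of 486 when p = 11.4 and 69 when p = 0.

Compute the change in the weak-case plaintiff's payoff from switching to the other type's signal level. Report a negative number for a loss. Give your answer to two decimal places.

-153.00

Playing p = 0 the weak-case plaintiff receives 69.
Deviating to p = 11.4 brings payment 486 at cost 50 × 11.4 = 570, netting -84.
Gain from deviating: -84 − 69 = -153.00.
The gain is negative, so the weak-case type's incentive-compatibility constraint is satisfied.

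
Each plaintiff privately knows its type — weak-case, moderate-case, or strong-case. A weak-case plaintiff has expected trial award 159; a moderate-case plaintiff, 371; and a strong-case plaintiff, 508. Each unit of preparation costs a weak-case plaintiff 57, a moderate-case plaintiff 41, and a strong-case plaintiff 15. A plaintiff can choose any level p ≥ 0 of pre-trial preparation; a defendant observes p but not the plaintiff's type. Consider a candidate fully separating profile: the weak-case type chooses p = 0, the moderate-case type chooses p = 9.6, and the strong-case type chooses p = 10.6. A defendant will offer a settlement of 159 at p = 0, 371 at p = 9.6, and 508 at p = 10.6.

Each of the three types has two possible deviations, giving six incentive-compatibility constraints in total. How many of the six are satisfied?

Strong-case (own payoff 508 − 15×10.6 = 349): to p=0 gives 159 → no gain ✓; to p=9.6 gives 371 − 15×9.6 = 227 → no gain ✓.
Moderate-case (own payoff 371 − 41×9.6 = -22.6): to p=0 gives 159 → profitable ✗; to p=10.6 gives 508 − 41×10.6 = 73.4 → profitable ✗.
Weak-case (own payoff 159): to p=9.6 gives 371 − 57×9.6 = -176.2 → no gain ✓; to p=10.6 gives 508 − 57×10.6 = -96.2 → no gain ✓.
4 of the 6 constraints hold; not an equilibrium.

4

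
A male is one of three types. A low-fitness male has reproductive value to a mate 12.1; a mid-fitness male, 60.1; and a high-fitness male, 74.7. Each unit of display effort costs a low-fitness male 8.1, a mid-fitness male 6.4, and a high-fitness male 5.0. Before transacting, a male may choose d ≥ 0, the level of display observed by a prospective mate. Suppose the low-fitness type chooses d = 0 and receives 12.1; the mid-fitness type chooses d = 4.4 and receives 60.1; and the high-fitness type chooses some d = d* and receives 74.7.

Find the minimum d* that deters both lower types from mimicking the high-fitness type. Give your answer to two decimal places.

Mid-fitness type (on-path payoff 60.1 − 6.4×4.4 = 31.94) won't mimic when 31.94 ≥ 74.7 − 6.4·d*, i.e. d* ≥ 6.68.
Low-fitness type (on-path payoff 12.1) won't mimic when 12.1 ≥ 74.7 − 8.1·d*, i.e. d* ≥ 7.73.
Both must hold, so d* = max(7.73, 6.68) = 7.73. The low-fitness type's constraint binds.

7.73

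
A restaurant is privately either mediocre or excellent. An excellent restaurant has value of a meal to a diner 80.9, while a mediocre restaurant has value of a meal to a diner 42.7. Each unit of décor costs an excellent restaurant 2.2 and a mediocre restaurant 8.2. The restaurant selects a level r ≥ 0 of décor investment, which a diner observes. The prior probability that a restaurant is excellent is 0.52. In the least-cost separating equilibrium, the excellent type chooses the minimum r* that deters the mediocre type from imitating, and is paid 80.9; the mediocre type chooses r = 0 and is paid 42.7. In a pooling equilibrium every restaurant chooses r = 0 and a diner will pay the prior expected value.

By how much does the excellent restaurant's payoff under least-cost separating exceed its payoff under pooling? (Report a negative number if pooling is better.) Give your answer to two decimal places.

Least-cost separating signal: r* solves 42.7 = 80.9 − 8.2·r*, so r* = (80.9 − 42.7)/8.2 ≈ 4.6585.
Excellent type's separating payoff: 80.9 − 2.2 × r* = 80.9 − 2.2 × (80.9 − 42.7)/8.2 = 80.9 − 84.04/8.2 ≈ 70.6512.
Pooling payoff: 0.52 × 80.9 + 0.48 × 42.7 = 62.564.
Difference: 70.6512 − 62.564 = 8.0872, i.e. 8.09 to two decimal places.
The excellent type prefers to separate.

8.09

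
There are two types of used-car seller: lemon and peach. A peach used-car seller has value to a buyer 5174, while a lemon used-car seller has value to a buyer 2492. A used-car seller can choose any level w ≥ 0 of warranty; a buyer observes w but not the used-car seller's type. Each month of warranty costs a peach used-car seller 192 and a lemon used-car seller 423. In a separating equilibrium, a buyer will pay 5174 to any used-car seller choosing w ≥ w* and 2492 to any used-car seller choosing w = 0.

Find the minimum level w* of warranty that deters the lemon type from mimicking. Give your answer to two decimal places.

6.34

A lemon used-car seller choosing w = 0 receives 2492.
Imitating at w* instead would pay 5174 at cost 423·w*, netting 5174 − 423·w*.
Indifference: 2492 = 5174 − 423·w*, so w* = (5174 − 2492) / 423 ≈ 6.34.
This is the lemon type's binding incentive-compatibility constraint; any w ≥ 6.34 sustains separation on that side.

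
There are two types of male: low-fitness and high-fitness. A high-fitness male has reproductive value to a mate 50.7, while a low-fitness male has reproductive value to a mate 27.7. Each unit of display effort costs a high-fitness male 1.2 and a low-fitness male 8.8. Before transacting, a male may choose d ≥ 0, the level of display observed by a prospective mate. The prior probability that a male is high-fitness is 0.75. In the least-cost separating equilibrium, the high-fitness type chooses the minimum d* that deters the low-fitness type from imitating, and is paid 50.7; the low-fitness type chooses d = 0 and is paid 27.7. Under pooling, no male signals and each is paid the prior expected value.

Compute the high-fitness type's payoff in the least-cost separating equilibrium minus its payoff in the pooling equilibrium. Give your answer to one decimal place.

Least-cost separating signal: d* solves 27.7 = 50.7 − 8.8·d*, so d* = (50.7 − 27.7)/8.8 ≈ 2.6136.
High-fitness type's separating payoff: 50.7 − 1.2 × d* = 50.7 − 1.2 × (50.7 − 27.7)/8.8 = 50.7 − 27.6/8.8 ≈ 47.564.
Pooling payoff: 0.75 × 50.7 + 0.25 × 27.7 = 44.95.
Difference: 47.564 − 44.95 = 2.614, i.e. 2.6 to one decimal place.
The high-fitness type prefers to separate.

2.6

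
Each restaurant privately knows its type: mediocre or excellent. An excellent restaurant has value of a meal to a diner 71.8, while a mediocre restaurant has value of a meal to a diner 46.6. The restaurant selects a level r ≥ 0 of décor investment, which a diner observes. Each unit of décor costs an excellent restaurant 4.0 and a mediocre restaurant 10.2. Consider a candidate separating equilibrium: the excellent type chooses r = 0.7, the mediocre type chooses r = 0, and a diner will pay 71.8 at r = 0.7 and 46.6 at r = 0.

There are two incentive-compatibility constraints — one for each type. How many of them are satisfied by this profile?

1

Mediocre type: stay at 0 → 46.6; mimic → 71.8 − 10.2 × 0.7 = 64.66. IC fails (46.6 < 64.66).
Excellent type: signal → 71.8 − 4.0 × 0.7 = 69; deviate to 0 → 46.6. IC holds (69 ≥ 46.6).
1 of 2 constraints hold, so this profile is not an equilibrium.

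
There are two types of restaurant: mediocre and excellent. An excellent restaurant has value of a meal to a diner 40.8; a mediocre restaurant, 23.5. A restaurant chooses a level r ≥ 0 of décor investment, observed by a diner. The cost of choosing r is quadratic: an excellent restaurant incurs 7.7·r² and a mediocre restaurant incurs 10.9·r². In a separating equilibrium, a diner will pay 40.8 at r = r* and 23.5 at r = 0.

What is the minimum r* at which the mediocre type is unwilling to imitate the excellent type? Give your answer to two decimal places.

1.26

The mediocre type at r = 0 receives 23.5; imitating at r* yields 40.8 − 10.9·r*².
Indifference: 23.5 = 40.8 − 10.9·r*², so r*² = (40.8 − 23.5) / 10.9 ≈ 1.5872.
r* = √1.5872 ≈ 1.26.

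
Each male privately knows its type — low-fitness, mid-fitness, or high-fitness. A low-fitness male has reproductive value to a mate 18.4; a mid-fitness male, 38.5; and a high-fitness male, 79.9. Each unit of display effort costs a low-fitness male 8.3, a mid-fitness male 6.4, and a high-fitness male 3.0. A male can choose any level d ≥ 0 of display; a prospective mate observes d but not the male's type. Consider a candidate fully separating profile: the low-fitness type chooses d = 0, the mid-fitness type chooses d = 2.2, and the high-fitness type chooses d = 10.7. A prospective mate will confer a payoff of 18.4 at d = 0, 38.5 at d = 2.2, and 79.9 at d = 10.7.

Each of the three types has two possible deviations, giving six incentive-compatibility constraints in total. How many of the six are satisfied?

Mid-fitness (own payoff 38.5 − 6.4×2.2 = 24.42): to d=0 gives 18.4 → no gain ✓; to d=10.7 gives 79.9 − 6.4×10.7 = 11.42 → no gain ✓.
Low-fitness (own payoff 18.4): to d=2.2 gives 38.5 − 8.3×2.2 = 20.24 → profitable ✗; to d=10.7 gives 79.9 − 8.3×10.7 = -8.91 → no gain ✓.
High-fitness (own payoff 79.9 − 3.0×10.7 = 47.8): to d=0 gives 18.4 → no gain ✓; to d=2.2 gives 38.5 − 3.0×2.2 = 31.9 → no gain ✓.
5 of the 6 constraints hold; not an equilibrium.

5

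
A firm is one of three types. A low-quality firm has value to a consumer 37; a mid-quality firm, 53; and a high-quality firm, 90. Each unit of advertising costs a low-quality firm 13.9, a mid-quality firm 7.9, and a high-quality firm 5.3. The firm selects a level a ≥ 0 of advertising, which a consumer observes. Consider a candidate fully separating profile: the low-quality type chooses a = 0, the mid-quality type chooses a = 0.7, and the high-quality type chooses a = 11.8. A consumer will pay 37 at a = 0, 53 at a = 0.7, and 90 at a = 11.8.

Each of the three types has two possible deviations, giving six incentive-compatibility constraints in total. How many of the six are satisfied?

Mid-quality (own payoff 53 − 7.9×0.7 = 47.47): to a=0 gives 37 → no gain ✓; to a=11.8 gives 90 − 7.9×11.8 = -3.22 → no gain ✓.
Low-quality (own payoff 37): to a=0.7 gives 53 − 13.9×0.7 = 43.27 → profitable ✗; to a=11.8 gives 90 − 13.9×11.8 = -74.02 → no gain ✓.
High-quality (own payoff 90 − 5.3×11.8 = 27.46): to a=0 gives 37 → profitable ✗; to a=0.7 gives 53 − 5.3×0.7 = 49.29 → profitable ✗.
3 of the 6 constraints hold; not an equilibrium.

3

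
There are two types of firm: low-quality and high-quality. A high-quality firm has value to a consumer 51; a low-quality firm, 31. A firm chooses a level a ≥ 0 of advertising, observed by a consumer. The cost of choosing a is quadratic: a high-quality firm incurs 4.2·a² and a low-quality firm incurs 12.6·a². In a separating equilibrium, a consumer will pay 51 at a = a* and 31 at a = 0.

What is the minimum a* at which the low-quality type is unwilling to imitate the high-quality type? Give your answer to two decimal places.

1.26

The low-quality type at a = 0 receives 31; imitating at a* yields 51 − 12.6·a*².
Indifference: 31 = 51 − 12.6·a*², so a*² = (51 − 31) / 12.6 ≈ 1.5873.
a* = √1.5873 ≈ 1.26.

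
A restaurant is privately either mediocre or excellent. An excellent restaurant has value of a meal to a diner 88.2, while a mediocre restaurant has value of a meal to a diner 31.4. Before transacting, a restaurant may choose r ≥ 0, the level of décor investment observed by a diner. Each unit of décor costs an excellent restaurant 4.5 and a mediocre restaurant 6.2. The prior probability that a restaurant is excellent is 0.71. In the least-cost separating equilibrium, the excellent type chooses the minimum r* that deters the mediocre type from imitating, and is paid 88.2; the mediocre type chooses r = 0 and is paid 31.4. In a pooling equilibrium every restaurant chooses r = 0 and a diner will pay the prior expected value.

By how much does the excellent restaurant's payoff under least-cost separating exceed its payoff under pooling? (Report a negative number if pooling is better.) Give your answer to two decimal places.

Least-cost separating signal: r* solves 31.4 = 88.2 − 6.2·r*, so r* = (88.2 − 31.4)/6.2 ≈ 9.1613.
Excellent type's separating payoff: 88.2 − 4.5 × r* = 88.2 − 4.5 × (88.2 − 31.4)/6.2 = 88.2 − 255.6/6.2 ≈ 46.9742.
Pooling payoff: 0.71 × 88.2 + 0.29 × 31.4 = 71.728.
Difference: 46.9742 − 71.728 = -24.7538, i.e. -24.75 to two decimal places.
The excellent type would prefer the pooling outcome.

-24.75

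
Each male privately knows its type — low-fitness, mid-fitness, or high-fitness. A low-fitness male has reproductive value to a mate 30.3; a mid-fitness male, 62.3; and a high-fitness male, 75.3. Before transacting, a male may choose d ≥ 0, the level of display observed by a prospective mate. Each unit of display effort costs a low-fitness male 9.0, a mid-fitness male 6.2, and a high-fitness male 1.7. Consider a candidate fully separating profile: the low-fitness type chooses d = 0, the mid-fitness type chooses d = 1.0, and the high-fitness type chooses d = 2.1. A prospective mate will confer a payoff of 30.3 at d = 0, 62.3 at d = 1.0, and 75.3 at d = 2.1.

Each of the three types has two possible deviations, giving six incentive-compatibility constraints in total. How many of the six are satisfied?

3

High-fitness (own payoff 75.3 − 1.7×2.1 = 71.73): to d=0 gives 30.3 → no gain ✓; to d=1.0 gives 62.3 − 1.7×1.0 = 60.6 → no gain ✓.
Mid-fitness (own payoff 62.3 − 6.2×1.0 = 56.1): to d=0 gives 30.3 → no gain ✓; to d=2.1 gives 75.3 − 6.2×2.1 = 62.28 → profitable ✗.
Low-fitness (own payoff 30.3): to d=1.0 gives 62.3 − 9.0×1.0 = 53.3 → profitable ✗; to d=2.1 gives 75.3 − 9.0×2.1 = 56.4 → profitable ✗.
3 of the 6 constraints hold; not an equilibrium.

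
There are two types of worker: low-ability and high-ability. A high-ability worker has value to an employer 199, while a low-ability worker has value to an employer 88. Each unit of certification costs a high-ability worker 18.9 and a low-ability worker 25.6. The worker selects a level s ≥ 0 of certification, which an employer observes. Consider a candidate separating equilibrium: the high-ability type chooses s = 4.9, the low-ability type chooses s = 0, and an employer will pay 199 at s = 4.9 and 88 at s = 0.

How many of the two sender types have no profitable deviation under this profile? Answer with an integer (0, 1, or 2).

High-ability type: signal → 199 − 18.9 × 4.9 = 106.39; deviate to 0 → 88. IC holds (106.39 ≥ 88).
Low-ability type: stay at 0 → 88; mimic → 199 − 25.6 × 4.9 = 73.56. IC holds (88 ≥ 73.56).
2 of 2 constraints hold, so this is a separating equilibrium.

2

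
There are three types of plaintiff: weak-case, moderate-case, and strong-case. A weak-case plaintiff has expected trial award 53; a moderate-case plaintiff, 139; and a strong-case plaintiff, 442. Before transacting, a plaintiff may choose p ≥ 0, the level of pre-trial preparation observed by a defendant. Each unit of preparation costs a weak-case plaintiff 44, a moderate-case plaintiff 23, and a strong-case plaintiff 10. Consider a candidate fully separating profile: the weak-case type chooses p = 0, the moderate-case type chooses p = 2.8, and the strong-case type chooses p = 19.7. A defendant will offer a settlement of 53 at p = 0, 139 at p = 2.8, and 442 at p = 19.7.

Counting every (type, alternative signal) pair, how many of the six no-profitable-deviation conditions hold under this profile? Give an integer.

6

Weak-case (own payoff 53): to p=2.8 gives 139 − 44×2.8 = 15.8 → no gain ✓; to p=19.7 gives 442 − 44×19.7 = -424.8 → no gain ✓.
Strong-case (own payoff 442 − 10×19.7 = 245): to p=0 gives 53 → no gain ✓; to p=2.8 gives 139 − 10×2.8 = 111 → no gain ✓.
Moderate-case (own payoff 139 − 23×2.8 = 74.6): to p=0 gives 53 → no gain ✓; to p=19.7 gives 442 − 23×19.7 = -11.1 → no gain ✓.
6 of the 6 constraints hold; this profile is a separating equilibrium.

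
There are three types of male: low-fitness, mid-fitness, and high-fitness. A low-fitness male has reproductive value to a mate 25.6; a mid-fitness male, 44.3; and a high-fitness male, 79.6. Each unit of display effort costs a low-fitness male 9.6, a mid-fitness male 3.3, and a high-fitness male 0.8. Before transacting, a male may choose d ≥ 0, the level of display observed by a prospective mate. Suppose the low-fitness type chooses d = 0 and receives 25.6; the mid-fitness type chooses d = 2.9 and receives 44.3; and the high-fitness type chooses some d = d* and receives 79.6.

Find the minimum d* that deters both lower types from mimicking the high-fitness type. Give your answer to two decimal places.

13.60

Mid-fitness type (on-path payoff 44.3 − 3.3×2.9 = 34.73) won't mimic when 34.73 ≥ 79.6 − 3.3·d*, i.e. d* ≥ 13.60.
Low-fitness type (on-path payoff 25.6) won't mimic when 25.6 ≥ 79.6 − 9.6·d*, i.e. d* ≥ 5.63.
Both must hold, so d* = max(5.63, 13.60) = 13.60. The mid-fitness type's constraint binds.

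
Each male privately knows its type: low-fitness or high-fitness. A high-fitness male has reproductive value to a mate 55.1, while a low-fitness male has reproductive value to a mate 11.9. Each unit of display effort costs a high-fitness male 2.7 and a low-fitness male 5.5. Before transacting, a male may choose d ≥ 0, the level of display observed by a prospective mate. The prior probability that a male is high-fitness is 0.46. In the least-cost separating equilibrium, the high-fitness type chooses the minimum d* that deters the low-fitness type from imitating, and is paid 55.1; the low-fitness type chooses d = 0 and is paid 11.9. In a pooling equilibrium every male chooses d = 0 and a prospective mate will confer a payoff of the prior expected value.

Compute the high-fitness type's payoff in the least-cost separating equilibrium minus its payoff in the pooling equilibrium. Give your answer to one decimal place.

2.1

Least-cost separating signal: d* solves 11.9 = 55.1 − 5.5·d*, so d* = (55.1 − 11.9)/5.5 ≈ 7.8545.
High-fitness type's separating payoff: 55.1 − 2.7 × d* = 55.1 − 2.7 × (55.1 − 11.9)/5.5 = 55.1 − 116.64/5.5 ≈ 33.893.
Pooling payoff: 0.46 × 55.1 + 0.54 × 11.9 = 31.772.
Difference: 33.893 − 31.772 = 2.121, i.e. 2.1 to one decimal place.
The high-fitness type prefers to separate.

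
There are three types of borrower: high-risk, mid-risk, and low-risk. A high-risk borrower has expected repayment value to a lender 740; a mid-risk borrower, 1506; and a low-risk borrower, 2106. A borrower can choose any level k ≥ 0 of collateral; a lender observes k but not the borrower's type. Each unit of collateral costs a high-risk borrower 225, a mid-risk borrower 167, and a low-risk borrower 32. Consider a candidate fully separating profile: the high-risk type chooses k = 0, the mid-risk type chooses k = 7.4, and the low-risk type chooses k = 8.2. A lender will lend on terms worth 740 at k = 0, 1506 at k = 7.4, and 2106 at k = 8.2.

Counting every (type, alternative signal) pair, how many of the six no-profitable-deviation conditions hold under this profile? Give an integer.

High-risk (own payoff 740): to k=7.4 gives 1506 − 225×7.4 = -159 → no gain ✓; to k=8.2 gives 2106 − 225×8.2 = 261 → no gain ✓.
Mid-risk (own payoff 1506 − 167×7.4 = 270.2): to k=0 gives 740 → profitable ✗; to k=8.2 gives 2106 − 167×8.2 = 736.6 → profitable ✗.
Low-risk (own payoff 2106 − 32×8.2 = 1843.6): to k=0 gives 740 → no gain ✓; to k=7.4 gives 1506 − 32×7.4 = 1269.2 → no gain ✓.
4 of the 6 constraints hold; not an equilibrium.

4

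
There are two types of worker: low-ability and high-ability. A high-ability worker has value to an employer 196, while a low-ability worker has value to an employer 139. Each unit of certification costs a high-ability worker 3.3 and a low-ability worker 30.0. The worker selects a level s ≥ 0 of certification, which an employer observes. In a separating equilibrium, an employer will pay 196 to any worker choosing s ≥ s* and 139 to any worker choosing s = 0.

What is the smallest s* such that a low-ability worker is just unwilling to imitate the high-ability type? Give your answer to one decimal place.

1.9

A low-ability worker choosing s = 0 receives 139.
Imitating at s* instead would pay 196 at cost 30.0·s*, netting 196 − 30.0·s*.
Indifference: 139 = 196 − 30.0·s*, so s* = (196 − 139) / 30.0 = 1.9.
This is the low-ability type's binding incentive-compatibility constraint; any s ≥ 1.9 sustains separation on that side.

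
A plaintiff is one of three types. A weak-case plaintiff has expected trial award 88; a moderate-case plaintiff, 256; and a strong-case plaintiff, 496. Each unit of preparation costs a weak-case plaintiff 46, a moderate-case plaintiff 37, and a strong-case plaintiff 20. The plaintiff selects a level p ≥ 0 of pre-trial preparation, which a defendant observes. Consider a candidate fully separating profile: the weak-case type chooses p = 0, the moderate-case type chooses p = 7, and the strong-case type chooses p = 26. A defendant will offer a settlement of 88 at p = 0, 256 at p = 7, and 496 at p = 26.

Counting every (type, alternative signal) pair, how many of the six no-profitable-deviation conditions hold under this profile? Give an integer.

Weak-case (own payoff 88): to p=7 gives 256 − 46×7 = -66 → no gain ✓; to p=26 gives 496 − 46×26 = -700 → no gain ✓.
Moderate-case (own payoff 256 − 37×7 = -3): to p=0 gives 88 → profitable ✗; to p=26 gives 496 − 37×26 = -466 → no gain ✓.
Strong-case (own payoff 496 − 20×26 = -24): to p=0 gives 88 → profitable ✗; to p=7 gives 256 − 20×7 = 116 → profitable ✗.
3 of the 6 constraints hold; not an equilibrium.

3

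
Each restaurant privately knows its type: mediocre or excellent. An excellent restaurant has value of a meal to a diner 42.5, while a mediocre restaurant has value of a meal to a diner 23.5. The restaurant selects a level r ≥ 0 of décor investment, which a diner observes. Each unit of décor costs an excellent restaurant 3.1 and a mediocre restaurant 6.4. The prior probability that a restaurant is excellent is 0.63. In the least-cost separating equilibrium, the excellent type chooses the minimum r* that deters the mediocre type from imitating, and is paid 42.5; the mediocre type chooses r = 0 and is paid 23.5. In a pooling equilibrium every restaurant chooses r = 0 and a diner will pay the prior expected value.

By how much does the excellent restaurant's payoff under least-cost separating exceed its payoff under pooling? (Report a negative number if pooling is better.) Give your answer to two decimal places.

Least-cost separating signal: r* solves 23.5 = 42.5 − 6.4·r*, so r* = (42.5 − 23.5)/6.4 ≈ 2.9688.
Excellent type's separating payoff: 42.5 − 3.1 × r* = 42.5 − 3.1 × (42.5 − 23.5)/6.4 = 42.5 − 58.9/6.4 ≈ 33.2969.
Pooling payoff: 0.63 × 42.5 + 0.37 × 23.5 = 35.47.
Difference: 33.2969 − 35.47 = -2.1731, i.e. -2.17 to two decimal places.
The excellent type would prefer the pooling outcome.

-2.17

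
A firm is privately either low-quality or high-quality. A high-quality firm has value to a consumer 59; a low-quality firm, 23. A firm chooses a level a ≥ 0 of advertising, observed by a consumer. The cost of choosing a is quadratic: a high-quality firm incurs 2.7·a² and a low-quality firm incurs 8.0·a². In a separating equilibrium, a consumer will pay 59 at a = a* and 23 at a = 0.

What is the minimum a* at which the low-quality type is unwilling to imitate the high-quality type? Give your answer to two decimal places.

2.12

The low-quality type at a = 0 receives 23; imitating at a* yields 59 − 8.0·a*².
Indifference: 23 = 59 − 8.0·a*², so a*² = (59 − 23) / 8.0 = 4.5.
a* = √4.5 ≈ 2.12.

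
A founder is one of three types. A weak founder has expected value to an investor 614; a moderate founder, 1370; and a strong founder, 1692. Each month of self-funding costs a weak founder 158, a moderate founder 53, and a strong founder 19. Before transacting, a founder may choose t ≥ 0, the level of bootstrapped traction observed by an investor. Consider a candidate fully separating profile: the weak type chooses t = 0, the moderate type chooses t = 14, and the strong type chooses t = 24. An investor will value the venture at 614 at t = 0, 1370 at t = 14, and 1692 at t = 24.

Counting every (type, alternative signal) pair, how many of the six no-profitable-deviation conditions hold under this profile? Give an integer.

6

Weak (own payoff 614): to t=14 gives 1370 − 158×14 = -842 → no gain ✓; to t=24 gives 1692 − 158×24 = -2100 → no gain ✓.
Strong (own payoff 1692 − 19×24 = 1236): to t=0 gives 614 → no gain ✓; to t=14 gives 1370 − 19×14 = 1104 → no gain ✓.
Moderate (own payoff 1370 − 53×14 = 628): to t=0 gives 614 → no gain ✓; to t=24 gives 1692 − 53×24 = 420 → no gain ✓.
6 of the 6 constraints hold; this profile is a separating equilibrium.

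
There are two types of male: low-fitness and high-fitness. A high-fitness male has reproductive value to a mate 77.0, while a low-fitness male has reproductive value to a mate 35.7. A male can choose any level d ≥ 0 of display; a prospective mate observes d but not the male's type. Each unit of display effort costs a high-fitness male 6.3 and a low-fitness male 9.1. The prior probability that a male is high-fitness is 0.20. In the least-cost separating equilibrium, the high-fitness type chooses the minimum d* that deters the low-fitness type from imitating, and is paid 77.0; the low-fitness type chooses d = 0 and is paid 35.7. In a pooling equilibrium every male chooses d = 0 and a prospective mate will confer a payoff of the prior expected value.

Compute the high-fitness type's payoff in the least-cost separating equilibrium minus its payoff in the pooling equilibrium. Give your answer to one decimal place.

Least-cost separating signal: d* solves 35.7 = 77.0 − 9.1·d*, so d* = (77.0 − 35.7)/9.1 ≈ 4.5385.
High-fitness type's separating payoff: 77.0 − 6.3 × d* = 77.0 − 6.3 × (77.0 − 35.7)/9.1 = 77.0 − 260.19/9.1 ≈ 48.408.
Pooling payoff: 0.20 × 77.0 + 0.80 × 35.7 = 43.96.
Difference: 48.408 − 43.96 = 4.448, i.e. 4.4 to one decimal place.
The high-fitness type prefers to separate.

4.4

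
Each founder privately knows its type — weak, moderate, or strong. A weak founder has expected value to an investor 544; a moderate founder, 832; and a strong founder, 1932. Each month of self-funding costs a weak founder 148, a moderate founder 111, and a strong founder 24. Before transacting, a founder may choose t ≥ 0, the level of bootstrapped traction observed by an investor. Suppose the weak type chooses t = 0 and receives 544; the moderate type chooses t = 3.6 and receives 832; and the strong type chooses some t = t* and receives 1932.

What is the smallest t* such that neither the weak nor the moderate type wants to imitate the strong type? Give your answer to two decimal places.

13.51

Moderate type (on-path payoff 832 − 111×3.6 = 432.4) won't mimic when 432.4 ≥ 1932 − 111·t*, i.e. t* ≥ 13.51.
Weak type (on-path payoff 544) won't mimic when 544 ≥ 1932 − 148·t*, i.e. t* ≥ 9.38.
Both must hold, so t* = max(9.38, 13.51) = 13.51. The moderate type's constraint binds.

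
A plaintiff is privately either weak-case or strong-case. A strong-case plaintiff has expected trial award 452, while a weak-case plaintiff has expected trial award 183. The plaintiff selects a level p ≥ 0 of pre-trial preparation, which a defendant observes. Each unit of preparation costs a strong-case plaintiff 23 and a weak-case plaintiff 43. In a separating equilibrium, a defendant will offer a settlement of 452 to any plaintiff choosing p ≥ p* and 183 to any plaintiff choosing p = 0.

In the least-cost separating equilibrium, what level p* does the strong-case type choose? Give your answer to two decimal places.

A weak-case plaintiff choosing p = 0 receives 183.
Imitating at p* instead would pay 452 at cost 43·p*, netting 452 − 43·p*.
Indifference: 183 = 452 − 43·p*, so p* = (452 − 183) / 43 ≈ 6.26.
At p* the weak-case type's incentive constraint just binds; the strong-case type strictly prefers p* since its per-unit cost is lower.

6.26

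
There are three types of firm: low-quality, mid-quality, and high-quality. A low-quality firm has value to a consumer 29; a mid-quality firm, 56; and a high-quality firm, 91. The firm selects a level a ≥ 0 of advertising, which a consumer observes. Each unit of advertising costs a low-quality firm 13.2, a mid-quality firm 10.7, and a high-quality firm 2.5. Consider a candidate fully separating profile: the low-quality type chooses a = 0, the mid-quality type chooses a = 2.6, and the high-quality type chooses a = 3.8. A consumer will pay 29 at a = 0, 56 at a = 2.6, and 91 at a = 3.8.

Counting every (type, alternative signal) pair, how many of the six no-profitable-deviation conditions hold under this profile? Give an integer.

3

High-quality (own payoff 91 − 2.5×3.8 = 81.5): to a=0 gives 29 → no gain ✓; to a=2.6 gives 56 − 2.5×2.6 = 49.5 → no gain ✓.
Mid-quality (own payoff 56 − 10.7×2.6 = 28.18): to a=0 gives 29 → profitable ✗; to a=3.8 gives 91 − 10.7×3.8 = 50.34 → profitable ✗.
Low-quality (own payoff 29): to a=2.6 gives 56 − 13.2×2.6 = 21.68 → no gain ✓; to a=3.8 gives 91 − 13.2×3.8 = 40.84 → profitable ✗.
3 of the 6 constraints hold; not an equilibrium.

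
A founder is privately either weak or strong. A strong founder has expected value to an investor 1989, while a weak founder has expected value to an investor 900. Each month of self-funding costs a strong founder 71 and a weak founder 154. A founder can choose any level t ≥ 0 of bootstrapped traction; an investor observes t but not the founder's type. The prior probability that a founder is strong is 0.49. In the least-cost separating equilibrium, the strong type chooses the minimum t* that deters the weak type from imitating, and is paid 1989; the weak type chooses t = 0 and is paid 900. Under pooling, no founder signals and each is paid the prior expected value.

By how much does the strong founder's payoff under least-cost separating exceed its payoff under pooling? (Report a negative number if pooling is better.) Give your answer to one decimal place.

53.3

Least-cost separating signal: t* solves 900 = 1989 − 154·t*, so t* = (1989 − 900)/154 ≈ 7.0714.
Strong type's separating payoff: 1989 − 71 × t* = 1989 − 71 × (1989 − 900)/154 = 1989 − 77319/154 ≈ 1486.929.
Pooling payoff: 0.49 × 1989 + 0.51 × 900 = 1433.61.
Difference: 1486.929 − 1433.61 = 53.319, i.e. 53.3 to one decimal place.
The strong type prefers to separate.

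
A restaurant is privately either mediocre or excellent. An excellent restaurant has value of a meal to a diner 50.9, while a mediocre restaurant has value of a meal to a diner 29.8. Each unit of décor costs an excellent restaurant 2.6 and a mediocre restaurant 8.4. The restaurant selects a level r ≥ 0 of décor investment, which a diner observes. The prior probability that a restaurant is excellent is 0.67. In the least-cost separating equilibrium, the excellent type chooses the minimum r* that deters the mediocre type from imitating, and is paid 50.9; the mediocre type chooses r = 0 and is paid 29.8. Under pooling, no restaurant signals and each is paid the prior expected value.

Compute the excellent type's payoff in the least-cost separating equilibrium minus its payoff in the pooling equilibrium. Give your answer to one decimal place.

Least-cost separating signal: r* solves 29.8 = 50.9 − 8.4·r*, so r* = (50.9 − 29.8)/8.4 ≈ 2.5119.
Excellent type's separating payoff: 50.9 − 2.6 × r* = 50.9 − 2.6 × (50.9 − 29.8)/8.4 = 50.9 − 54.86/8.4 ≈ 44.369.
Pooling payoff: 0.67 × 50.9 + 0.33 × 29.8 = 43.937.
Difference: 44.369 − 43.937 = 0.432, i.e. 0.4 to one decimal place.
The excellent type prefers to separate.

0.4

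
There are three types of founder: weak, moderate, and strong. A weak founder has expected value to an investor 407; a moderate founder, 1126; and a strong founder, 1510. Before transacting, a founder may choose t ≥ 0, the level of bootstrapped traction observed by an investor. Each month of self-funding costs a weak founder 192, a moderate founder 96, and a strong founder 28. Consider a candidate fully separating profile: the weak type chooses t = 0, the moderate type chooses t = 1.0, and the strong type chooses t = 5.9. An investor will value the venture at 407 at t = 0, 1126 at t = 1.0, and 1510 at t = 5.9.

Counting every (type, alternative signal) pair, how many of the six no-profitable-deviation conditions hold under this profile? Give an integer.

Weak (own payoff 407): to t=1.0 gives 1126 − 192×1.0 = 934 → profitable ✗; to t=5.9 gives 1510 − 192×5.9 = 377.2 → no gain ✓.
Moderate (own payoff 1126 − 96×1.0 = 1030): to t=0 gives 407 → no gain ✓; to t=5.9 gives 1510 − 96×5.9 = 943.6 → no gain ✓.
Strong (own payoff 1510 − 28×5.9 = 1344.8): to t=0 gives 407 → no gain ✓; to t=1.0 gives 1126 − 28×1.0 = 1098 → no gain ✓.
5 of the 6 constraints hold; not an equilibrium.

5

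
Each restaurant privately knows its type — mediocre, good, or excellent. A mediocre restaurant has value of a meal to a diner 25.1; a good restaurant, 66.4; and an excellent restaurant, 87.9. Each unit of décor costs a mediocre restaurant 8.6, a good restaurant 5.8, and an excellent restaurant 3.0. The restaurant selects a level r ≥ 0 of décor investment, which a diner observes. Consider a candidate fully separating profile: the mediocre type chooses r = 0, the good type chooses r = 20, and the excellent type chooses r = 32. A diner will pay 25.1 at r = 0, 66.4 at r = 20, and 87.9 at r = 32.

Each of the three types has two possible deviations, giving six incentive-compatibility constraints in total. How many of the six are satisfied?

3

Excellent (own payoff 87.9 − 3.0×32 = -8.1): to r=0 gives 25.1 → profitable ✗; to r=20 gives 66.4 − 3.0×20 = 6.4 → profitable ✗.
Mediocre (own payoff 25.1): to r=20 gives 66.4 − 8.6×20 = -105.6 → no gain ✓; to r=32 gives 87.9 − 8.6×32 = -187.3 → no gain ✓.
Good (own payoff 66.4 − 5.8×20 = -49.6): to r=0 gives 25.1 → profitable ✗; to r=32 gives 87.9 − 5.8×32 = -97.7 → no gain ✓.
3 of the 6 constraints hold; not an equilibrium.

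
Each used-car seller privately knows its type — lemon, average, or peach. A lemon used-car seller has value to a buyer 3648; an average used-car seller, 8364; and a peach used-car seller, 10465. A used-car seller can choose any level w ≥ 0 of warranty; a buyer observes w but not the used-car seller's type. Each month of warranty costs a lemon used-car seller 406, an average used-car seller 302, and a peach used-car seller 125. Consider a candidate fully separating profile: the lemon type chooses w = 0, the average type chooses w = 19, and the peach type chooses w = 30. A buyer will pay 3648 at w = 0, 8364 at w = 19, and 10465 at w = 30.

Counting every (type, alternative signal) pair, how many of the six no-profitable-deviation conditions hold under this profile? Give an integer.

5

Lemon (own payoff 3648): to w=19 gives 8364 − 406×19 = 650 → no gain ✓; to w=30 gives 10465 − 406×30 = -1715 → no gain ✓.
Peach (own payoff 10465 − 125×30 = 6715): to w=0 gives 3648 → no gain ✓; to w=19 gives 8364 − 125×19 = 5989 → no gain ✓.
Average (own payoff 8364 − 302×19 = 2626): to w=0 gives 3648 → profitable ✗; to w=30 gives 10465 − 302×30 = 1405 → no gain ✓.
5 of the 6 constraints hold; not an equilibrium.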